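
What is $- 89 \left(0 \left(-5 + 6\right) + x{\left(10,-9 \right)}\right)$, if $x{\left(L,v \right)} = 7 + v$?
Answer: $178$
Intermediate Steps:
$- 89 \left(0 \left(-5 + 6\right) + x{\left(10,-9 \right)}\right) = - 89 \left(0 \left(-5 + 6\right) + \left(7 - 9\right)\right) = - 89 \left(0 \cdot 1 - 2\right) = - 89 \left(0 - 2\right) = \left(-89\right) \left(-2\right) = 178$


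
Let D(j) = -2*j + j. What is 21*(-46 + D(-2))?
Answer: -924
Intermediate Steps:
D(j) = -j
21*(-46 + D(-2)) = 21*(-46 - 1*(-2)) = 21*(-46 + 2) = 21*(-44) = -924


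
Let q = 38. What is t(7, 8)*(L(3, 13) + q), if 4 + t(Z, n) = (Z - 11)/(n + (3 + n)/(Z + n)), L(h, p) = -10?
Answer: -16352/131 ≈ -124.82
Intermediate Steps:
t(Z, n) = -4 + (-11 + Z)/(n + (3 + n)/(Z + n)) (t(Z, n) = -4 + (Z - 11)/(n + (3 + n)/(Z + n)) = -4 + (-11 + Z)/(n + (3 + n)/(Z + n)))
t(7, 8)*(L(3, 13) + q) = ((-12 + 7² - 15*8 - 11*7 - 4*8² - 3*7*8)/(3 + 8 + 8² + 7*8))*(-10 + 38) = ((-12 + 49 - 120 - 77 - 4*64 - 168)/(3 + 8 + 64 + 56))*28 = ((-12 + 49 - 120 - 77 - 256 - 168)/131)*28 = ((1/131)*(-584))*28 = -584/131*28 = -16352/131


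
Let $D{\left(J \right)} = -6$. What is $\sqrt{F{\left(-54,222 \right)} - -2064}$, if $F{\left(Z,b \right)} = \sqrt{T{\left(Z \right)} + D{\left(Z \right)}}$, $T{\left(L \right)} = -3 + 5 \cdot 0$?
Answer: $\sqrt{2064 + 3 i} \approx 45.431 + 0.033 i$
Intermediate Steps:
$T{\left(L \right)} = -3$ ($T{\left(L \right)} = -3 + 0 = -3$)
$F{\left(Z,b \right)} = 3 i$ ($F{\left(Z,b \right)} = \sqrt{-3 - 6} = \sqrt{-9} = 3 i$)
$\sqrt{F{\left(-54,222 \right)} - -2064} = \sqrt{3 i - -2064} = \sqrt{3 i + 2064} = \sqrt{2064 + 3 i}$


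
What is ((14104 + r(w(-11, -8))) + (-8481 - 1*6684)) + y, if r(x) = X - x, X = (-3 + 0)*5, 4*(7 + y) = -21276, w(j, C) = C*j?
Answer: -6490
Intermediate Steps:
y = -5326 (y = -7 + (1/4)*(-21276) = -7 - 5319 = -5326)
X = -15 (X = -3*5 = -15)
r(x) = -15 - x
((14104 + r(w(-11, -8))) + (-8481 - 1*6684)) + y = ((14104 + (-15 - (-8)*(-11))) + (-8481 - 1*6684)) - 5326 = ((14104 + (-15 - 1*88)) + (-8481 - 6684)) - 5326 = ((14104 + (-15 - 88)) - 15165) - 5326 = ((14104 - 103) - 15165) - 5326 = (14001 - 15165) - 5326 = -1164 - 5326 = -6490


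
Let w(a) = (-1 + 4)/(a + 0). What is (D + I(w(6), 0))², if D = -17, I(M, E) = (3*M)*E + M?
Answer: 1089/4 ≈ 272.25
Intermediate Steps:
w(a) = 3/a
I(M, E) = M + 3*E*M (I(M, E) = 3*E*M + M = M + 3*E*M)
(D + I(w(6), 0))² = (-17 + (3/6)*(1 + 3*0))² = (-17 + (3*(⅙))*(1 + 0))² = (-17 + (½)*1)² = (-17 + ½)² = (-33/2)² = 1089/4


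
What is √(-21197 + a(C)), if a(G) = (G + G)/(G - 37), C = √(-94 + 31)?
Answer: √((784289 - 63585*I*√7)/(-37 + 3*I*√7)) ≈ 0.001 - 145.59*I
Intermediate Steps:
C = 3*I*√7 (C = √(-63) = 3*I*√7 ≈ 7.9373*I)
a(G) = 2*G/(-37 + G) (a(G) = (2*G)/(-37 + G) = 2*G/(-37 + G))
√(-21197 + a(C)) = √(-21197 + 2*(3*I*√7)/(-37 + 3*I*√7)) = √(-21197 + 6*I*√7/(-37 + 3*I*√7))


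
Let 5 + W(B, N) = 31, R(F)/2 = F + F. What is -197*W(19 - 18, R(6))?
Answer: -5122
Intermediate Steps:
R(F) = 4*F (R(F) = 2*(F + F) = 2*(2*F) = 4*F)
W(B, N) = 26 (W(B, N) = -5 + 31 = 26)
-197*W(19 - 18, R(6)) = -197*26 = -5122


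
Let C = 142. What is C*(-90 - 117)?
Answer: -29394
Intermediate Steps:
C*(-90 - 117) = 142*(-90 - 117) = 142*(-207) = -29394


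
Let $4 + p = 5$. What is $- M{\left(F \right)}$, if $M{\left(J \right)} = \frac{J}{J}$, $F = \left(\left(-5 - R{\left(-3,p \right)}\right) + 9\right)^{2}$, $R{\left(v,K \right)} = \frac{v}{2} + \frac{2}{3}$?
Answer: $-1$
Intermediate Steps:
$p = 1$ ($p = -4 + 5 = 1$)
$R{\left(v,K \right)} = \frac{2}{3} + \frac{v}{2}$ ($R{\left(v,K \right)} = v \frac{1}{2} + 2 \cdot \frac{1}{3} = \frac{v}{2} + \frac{2}{3} = \frac{2}{3} + \frac{v}{2}$)
$F = \frac{841}{36}$ ($F = \left(\left(-5 - \left(\frac{2}{3} + \frac{1}{2} \left(-3\right)\right)\right) + 9\right)^{2} = \left(\left(-5 - \left(\frac{2}{3} - \frac{3}{2}\right)\right) + 9\right)^{2} = \left(\left(-5 - - \frac{5}{6}\right) + 9\right)^{2} = \left(\left(-5 + \frac{5}{6}\right) + 9\right)^{2} = \left(- \frac{25}{6} + 9\right)^{2} = \left(\frac{29}{6}\right)^{2} = \frac{841}{36} \approx 23.361$)
$M{\left(J \right)} = 1$
$- M{\left(F \right)} = \left(-1\right) 1 = -1$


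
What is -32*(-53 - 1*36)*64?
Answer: 182272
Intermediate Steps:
-32*(-53 - 1*36)*64 = -32*(-53 - 36)*64 = -32*(-89)*64 = 2848*64 = 182272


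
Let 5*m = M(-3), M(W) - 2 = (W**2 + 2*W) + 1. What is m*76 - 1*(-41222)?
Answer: 206566/5 ≈ 41313.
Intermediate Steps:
M(W) = 3 + W**2 + 2*W (M(W) = 2 + ((W**2 + 2*W) + 1) = 2 + (1 + W**2 + 2*W) = 3 + W**2 + 2*W)
m = 6/5 (m = (3 + (-3)**2 + 2*(-3))/5 = (3 + 9 - 6)/5 = (1/5)*6 = 6/5 ≈ 1.2000)
m*76 - 1*(-41222) = (6/5)*76 - 1*(-41222) = 456/5 + 41222 = 206566/5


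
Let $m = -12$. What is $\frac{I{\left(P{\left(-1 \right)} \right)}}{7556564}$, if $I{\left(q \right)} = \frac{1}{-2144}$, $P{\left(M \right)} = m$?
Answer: $- \frac{1}{16201273216} \approx -6.1724 \cdot 10^{-11}$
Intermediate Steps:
$P{\left(M \right)} = -12$
$I{\left(q \right)} = - \frac{1}{2144}$
$\frac{I{\left(P{\left(-1 \right)} \right)}}{7556564} = - \frac{1}{2144 \cdot 7556564} = \left(- \frac{1}{2144}\right) \frac{1}{7556564} = - \frac{1}{16201273216}$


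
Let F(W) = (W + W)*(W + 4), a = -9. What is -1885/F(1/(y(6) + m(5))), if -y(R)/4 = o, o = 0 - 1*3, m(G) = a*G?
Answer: 2052765/262 ≈ 7835.0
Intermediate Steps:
m(G) = -9*G
o = -3 (o = 0 - 3 = -3)
y(R) = 12 (y(R) = -4*(-3) = 12)
F(W) = 2*W*(4 + W) (F(W) = (2*W)*(4 + W) = 2*W*(4 + W))
-1885/F(1/(y(6) + m(5))) = -1885*(12 - 9*5)/(2*(4 + 1/(12 - 9*5))) = -1885*(12 - 45)/(2*(4 + 1/(12 - 45))) = -1885*(-33/(2*(4 + 1/(-33)))) = -1885*(-33/(2*(4 - 1/33))) = -1885/(2*(-1/33)*(131/33)) = -1885/(-262/1089) = -1885*(-1089/262) = 2052765/262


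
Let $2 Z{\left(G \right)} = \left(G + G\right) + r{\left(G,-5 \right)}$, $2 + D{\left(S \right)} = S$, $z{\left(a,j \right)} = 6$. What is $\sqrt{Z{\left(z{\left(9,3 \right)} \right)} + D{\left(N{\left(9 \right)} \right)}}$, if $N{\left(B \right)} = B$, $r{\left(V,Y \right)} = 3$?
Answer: $\frac{\sqrt{58}}{2} \approx 3.8079$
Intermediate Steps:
$D{\left(S \right)} = -2 + S$
$Z{\left(G \right)} = \frac{3}{2} + G$ ($Z{\left(G \right)} = \frac{\left(G + G\right) + 3}{2} = \frac{2 G + 3}{2} = \frac{3 + 2 G}{2} = \frac{3}{2} + G$)
$\sqrt{Z{\left(z{\left(9,3 \right)} \right)} + D{\left(N{\left(9 \right)} \right)}} = \sqrt{\left(\frac{3}{2} + 6\right) + \left(-2 + 9\right)} = \sqrt{\frac{15}{2} + 7} = \sqrt{\frac{29}{2}} = \frac{\sqrt{58}}{2}$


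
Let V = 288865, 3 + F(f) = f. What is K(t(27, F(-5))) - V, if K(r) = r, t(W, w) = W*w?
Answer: -289081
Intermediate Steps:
F(f) = -3 + f
K(t(27, F(-5))) - V = 27*(-3 - 5) - 1*288865 = 27*(-8) - 288865 = -216 - 288865 = -289081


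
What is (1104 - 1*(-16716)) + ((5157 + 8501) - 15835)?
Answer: 15643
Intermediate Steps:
(1104 - 1*(-16716)) + ((5157 + 8501) - 15835) = (1104 + 16716) + (13658 - 15835) = 17820 - 2177 = 15643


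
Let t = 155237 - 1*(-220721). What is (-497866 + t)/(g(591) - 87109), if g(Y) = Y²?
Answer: -30477/65543 ≈ -0.46499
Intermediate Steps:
t = 375958 (t = 155237 + 220721 = 375958)
(-497866 + t)/(g(591) - 87109) = (-497866 + 375958)/(591² - 87109) = -121908/(349281 - 87109) = -121908/262172 = -121908*1/262172 = -30477/65543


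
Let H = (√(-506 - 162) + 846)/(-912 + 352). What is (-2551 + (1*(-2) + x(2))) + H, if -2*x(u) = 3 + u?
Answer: -715963/280 - I*√167/280 ≈ -2557.0 - 0.046153*I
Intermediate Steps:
x(u) = -3/2 - u/2 (x(u) = -(3 + u)/2 = -3/2 - u/2)
H = -423/280 - I*√167/280 (H = (√(-668) + 846)/(-560) = (2*I*√167 + 846)*(-1/560) = (846 + 2*I*√167)*(-1/560) = -423/280 - I*√167/280 ≈ -1.5107 - 0.046153*I)
(-2551 + (1*(-2) + x(2))) + H = (-2551 + (1*(-2) + (-3/2 - ½*2))) + (-423/280 - I*√167/280) = (-2551 + (-2 + (-3/2 - 1))) + (-423/280 - I*√167/280) = (-2551 + (-2 - 5/2)) + (-423/280 - I*√167/280) = (-2551 - 9/2) + (-423/280 - I*√167/280) = -5111/2 + (-423/280 - I*√167/280) = -715963/280 - I*√167/280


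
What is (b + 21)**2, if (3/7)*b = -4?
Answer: 1225/9 ≈ 136.11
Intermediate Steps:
b = -28/3 (b = (7/3)*(-4) = -28/3 ≈ -9.3333)
(b + 21)**2 = (-28/3 + 21)**2 = (35/3)**2 = 1225/9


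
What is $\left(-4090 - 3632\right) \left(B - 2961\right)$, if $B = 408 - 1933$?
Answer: $34640892$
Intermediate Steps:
$B = -1525$
$\left(-4090 - 3632\right) \left(B - 2961\right) = \left(-4090 - 3632\right) \left(-1525 - 2961\right) = \left(-7722\right) \left(-4486\right) = 34640892$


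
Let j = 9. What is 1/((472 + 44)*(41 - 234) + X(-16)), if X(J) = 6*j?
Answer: -1/99534 ≈ -1.0047e-5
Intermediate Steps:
X(J) = 54 (X(J) = 6*9 = 54)
1/((472 + 44)*(41 - 234) + X(-16)) = 1/((472 + 44)*(41 - 234) + 54) = 1/(516*(-193) + 54) = 1/(-99588 + 54) = 1/(-99534) = -1/99534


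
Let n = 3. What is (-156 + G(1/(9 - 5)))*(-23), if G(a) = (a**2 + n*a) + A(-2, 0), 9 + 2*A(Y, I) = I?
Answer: 58765/16 ≈ 3672.8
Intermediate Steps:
A(Y, I) = -9/2 + I/2
G(a) = -9/2 + a**2 + 3*a (G(a) = (a**2 + 3*a) + (-9/2 + (1/2)*0) = (a**2 + 3*a) + (-9/2 + 0) = (a**2 + 3*a) - 9/2 = -9/2 + a**2 + 3*a)
(-156 + G(1/(9 - 5)))*(-23) = (-156 + (-9/2 + (1/(9 - 5))**2 + 3/(9 - 5)))*(-23) = (-156 + (-9/2 + (1/4)**2 + 3/4))*(-23) = (-156 + (-9/2 + (1/4)**2 + 3*(1/4)))*(-23) = (-156 + (-9/2 + 1/16 + 3/4))*(-23) = (-156 - 59/16)*(-23) = -2555/16*(-23) = 58765/16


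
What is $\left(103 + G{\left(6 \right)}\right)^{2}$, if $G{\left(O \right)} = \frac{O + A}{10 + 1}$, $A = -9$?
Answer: $\frac{1276900}{121} \approx 10553.0$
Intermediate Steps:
$G{\left(O \right)} = - \frac{9}{11} + \frac{O}{11}$ ($G{\left(O \right)} = \frac{O - 9}{10 + 1} = \frac{-9 + O}{11} = \left(-9 + O\right) \frac{1}{11} = - \frac{9}{11} + \frac{O}{11}$)
$\left(103 + G{\left(6 \right)}\right)^{2} = \left(103 + \left(- \frac{9}{11} + \frac{1}{11} \cdot 6\right)\right)^{2} = \left(103 + \left(- \frac{9}{11} + \frac{6}{11}\right)\right)^{2} = \left(103 - \frac{3}{11}\right)^{2} = \left(\frac{1130}{11}\right)^{2} = \frac{1276900}{121}$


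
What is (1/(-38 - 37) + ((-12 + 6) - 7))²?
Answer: 952576/5625 ≈ 169.35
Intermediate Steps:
(1/(-38 - 37) + ((-12 + 6) - 7))² = (1/(-75) + (-6 - 7))² = (-1/75 - 13)² = (-976/75)² = 952576/5625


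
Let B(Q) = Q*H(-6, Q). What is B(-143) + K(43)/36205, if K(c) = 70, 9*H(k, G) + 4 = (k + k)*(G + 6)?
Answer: -1698159194/65169 ≈ -26058.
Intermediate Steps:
H(k, G) = -4/9 + 2*k*(6 + G)/9 (H(k, G) = -4/9 + ((k + k)*(G + 6))/9 = -4/9 + ((2*k)*(6 + G))/9 = -4/9 + (2*k*(6 + G))/9 = -4/9 + 2*k*(6 + G)/9)
B(Q) = Q*(-76/9 - 4*Q/3) (B(Q) = Q*(-4/9 + (4/3)*(-6) + (2/9)*Q*(-6)) = Q*(-4/9 - 8 - 4*Q/3) = Q*(-76/9 - 4*Q/3))
B(-143) + K(43)/36205 = (4/9)*(-143)*(-19 - 3*(-143)) + 70/36205 = (4/9)*(-143)*(-19 + 429) + 70*(1/36205) = (4/9)*(-143)*410 + 14/7241 = -234520/9 + 14/7241 = -1698159194/65169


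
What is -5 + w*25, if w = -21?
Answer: -530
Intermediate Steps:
-5 + w*25 = -5 - 21*25 = -5 - 525 = -530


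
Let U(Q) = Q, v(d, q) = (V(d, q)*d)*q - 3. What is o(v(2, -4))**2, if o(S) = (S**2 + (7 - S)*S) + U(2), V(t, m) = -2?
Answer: 8649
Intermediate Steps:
v(d, q) = -3 - 2*d*q (v(d, q) = (-2*d)*q - 3 = -2*d*q - 3 = -3 - 2*d*q)
o(S) = 2 + S**2 + S*(7 - S) (o(S) = (S**2 + (7 - S)*S) + 2 = (S**2 + S*(7 - S)) + 2 = 2 + S**2 + S*(7 - S))
o(v(2, -4))**2 = (2 + 7*(-3 - 2*2*(-4)))**2 = (2 + 7*(-3 + 16))**2 = (2 + 7*13)**2 = (2 + 91)**2 = 93**2 = 8649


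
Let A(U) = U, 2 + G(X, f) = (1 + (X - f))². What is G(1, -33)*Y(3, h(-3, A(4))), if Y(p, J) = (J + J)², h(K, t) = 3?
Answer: 44028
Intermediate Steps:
G(X, f) = -2 + (1 + X - f)² (G(X, f) = -2 + (1 + (X - f))² = -2 + (1 + X - f)²)
Y(p, J) = 4*J² (Y(p, J) = (2*J)² = 4*J²)
G(1, -33)*Y(3, h(-3, A(4))) = (-2 + (1 + 1 - 1*(-33))²)*(4*3²) = (-2 + (1 + 1 + 33)²)*(4*9) = (-2 + 35²)*36 = (-2 + 1225)*36 = 1223*36 = 44028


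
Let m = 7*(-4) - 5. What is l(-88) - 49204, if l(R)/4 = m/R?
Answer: -98405/2 ≈ -49203.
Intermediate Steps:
m = -33 (m = -28 - 5 = -33)
l(R) = -132/R (l(R) = 4*(-33/R) = -132/R)
l(-88) - 49204 = -132/(-88) - 49204 = -132*(-1/88) - 49204 = 3/2 - 49204 = -98405/2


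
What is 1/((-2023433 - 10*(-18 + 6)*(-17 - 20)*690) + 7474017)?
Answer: 1/2386984 ≈ 4.1894e-7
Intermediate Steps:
1/((-2023433 - 10*(-18 + 6)*(-17 - 20)*690) + 7474017) = 1/((-2023433 - (-120)*(-37)*690) + 7474017) = 1/((-2023433 - 10*444*690) + 7474017) = 1/((-2023433 - 4440*690) + 7474017) = 1/((-2023433 - 3063600) + 7474017) = 1/(-5087033 + 7474017) = 1/2386984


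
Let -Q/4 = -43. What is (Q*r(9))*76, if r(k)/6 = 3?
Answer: 235296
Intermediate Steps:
Q = 172 (Q = -4*(-43) = 172)
r(k) = 18 (r(k) = 6*3 = 18)
(Q*r(9))*76 = (172*18)*76 = 3096*76 = 235296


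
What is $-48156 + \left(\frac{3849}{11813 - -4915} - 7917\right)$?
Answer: $- \frac{312661765}{5576} \approx -56073.0$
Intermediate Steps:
$-48156 + \left(\frac{3849}{11813 - -4915} - 7917\right) = -48156 - \left(7917 - \frac{3849}{11813 + 4915}\right) = -48156 - \left(7917 - \frac{3849}{16728}\right) = -48156 + \left(3849 \cdot \frac{1}{16728} - 7917\right) = -48156 + \left(\frac{1283}{5576} - 7917\right) = -48156 - \frac{44143909}{5576} = - \frac{312661765}{5576}$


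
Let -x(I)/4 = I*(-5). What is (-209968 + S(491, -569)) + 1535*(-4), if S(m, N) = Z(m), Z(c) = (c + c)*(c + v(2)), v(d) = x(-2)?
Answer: 226774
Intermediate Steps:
x(I) = 20*I (x(I) = -4*I*(-5) = -(-20)*I = 20*I)
v(d) = -40 (v(d) = 20*(-2) = -40)
Z(c) = 2*c*(-40 + c) (Z(c) = (c + c)*(c - 40) = (2*c)*(-40 + c) = 2*c*(-40 + c))
S(m, N) = 2*m*(-40 + m)
(-209968 + S(491, -569)) + 1535*(-4) = (-209968 + 2*491*(-40 + 491)) + 1535*(-4) = (-209968 + 2*491*451) - 6140 = (-209968 + 442882) - 6140 = 232914 - 6140 = 226774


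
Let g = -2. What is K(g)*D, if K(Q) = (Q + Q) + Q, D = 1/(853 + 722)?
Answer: -2/525 ≈ -0.0038095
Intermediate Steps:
D = 1/1575 ≈ 0.00063492
K(Q) = 3*Q (K(Q) = 2*Q + Q = 3*Q)
K(g)*D = (3*(-2))*(1/1575) = -6*1/1575 = -2/525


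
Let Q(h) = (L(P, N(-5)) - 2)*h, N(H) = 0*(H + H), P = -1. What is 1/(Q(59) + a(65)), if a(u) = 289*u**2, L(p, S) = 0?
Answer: 1/1220907 ≈ 8.1906e-7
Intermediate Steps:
N(H) = 0 (N(H) = 0*(2*H) = 0)
Q(h) = -2*h (Q(h) = (0 - 2)*h = -2*h)
1/(Q(59) + a(65)) = 1/(-2*59 + 289*65**2) = 1/(-118 + 289*4225) = 1/(-118 + 1221025) = 1/1220907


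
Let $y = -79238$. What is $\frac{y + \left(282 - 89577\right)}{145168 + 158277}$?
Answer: $- \frac{168533}{303445} \approx -0.5554$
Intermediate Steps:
$\frac{y + \left(282 - 89577\right)}{145168 + 158277} = \frac{-79238 + \left(282 - 89577\right)}{145168 + 158277} = \frac{-79238 + \left(282 - 89577\right)}{303445} = \left(-79238 - 89295\right) \frac{1}{303445} = \left(-168533\right) \frac{1}{303445} = - \frac{168533}{303445}$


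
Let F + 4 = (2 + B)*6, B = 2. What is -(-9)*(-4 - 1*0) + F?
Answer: -16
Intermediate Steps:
F = 20 (F = -4 + (2 + 2)*6 = -4 + 4*6 = -4 + 24 = 20)
-(-9)*(-4 - 1*0) + F = -(-9)*(-4 - 1*0) + 20 = -(-9)*(-4 + 0) + 20 = -(-9)*(-4) + 20 = -3*12 + 20 = -36 + 20 = -16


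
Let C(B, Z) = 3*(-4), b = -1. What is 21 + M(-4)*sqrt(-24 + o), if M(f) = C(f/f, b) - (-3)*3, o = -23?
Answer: 21 - 3*I*sqrt(47) ≈ 21.0 - 20.567*I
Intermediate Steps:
C(B, Z) = -12
M(f) = -3 (M(f) = -12 - (-3)*3 = -12 - 1*(-9) = -12 + 9 = -3)
21 + M(-4)*sqrt(-24 + o) = 21 - 3*sqrt(-24 - 23) = 21 - 3*I*sqrt(47)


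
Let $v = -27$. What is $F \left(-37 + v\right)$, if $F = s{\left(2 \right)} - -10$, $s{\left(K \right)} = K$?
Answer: $-768$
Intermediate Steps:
$F = 12$ ($F = 2 - -10 = 2 + 10 = 12$)
$F \left(-37 + v\right) = 12 \left(-37 - 27\right) = 12 \left(-64\right) = -768$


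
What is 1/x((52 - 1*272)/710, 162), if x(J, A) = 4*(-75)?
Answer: -1/300 ≈ -0.0033333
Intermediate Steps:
x(J, A) = -300
1/x((52 - 1*272)/710, 162) = 1/(-300) = -1/300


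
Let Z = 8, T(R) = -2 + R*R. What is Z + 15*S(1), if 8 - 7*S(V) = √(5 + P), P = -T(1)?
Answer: 176/7 - 15*√6/7 ≈ 19.894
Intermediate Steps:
T(R) = -2 + R²
P = 1 (P = -(-2 + 1²) = -(-2 + 1) = -1*(-1) = 1)
S(V) = 8/7 - √6/7 (S(V) = 8/7 - √(5 + 1)/7 = 8/7 - √6/7)
Z + 15*S(1) = 8 + 15*(8/7 - √6/7) = 8 + (120/7 - 15*√6/7) = 176/7 - 15*√6/7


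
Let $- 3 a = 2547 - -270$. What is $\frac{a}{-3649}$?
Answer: $\frac{939}{3649} \approx 0.25733$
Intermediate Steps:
$a = -939$ ($a = - \frac{2547 - -270}{3} = - \frac{2547 + 270}{3} = \left(- \frac{1}{3}\right) 2817 = -939$)
$\frac{a}{-3649} = - \frac{939}{-3649} = \left(-939\right) \left(- \frac{1}{3649}\right) = \frac{939}{3649}$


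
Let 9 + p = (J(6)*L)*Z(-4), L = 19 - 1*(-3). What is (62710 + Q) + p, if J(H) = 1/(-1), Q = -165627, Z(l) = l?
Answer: -102838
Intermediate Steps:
J(H) = -1
L = 22 (L = 19 + 3 = 22)
p = 79 (p = -9 - 1*22*(-4) = -9 - 22*(-4) = -9 + 88 = 79)
(62710 + Q) + p = (62710 - 165627) + 79 = -102917 + 79 = -102838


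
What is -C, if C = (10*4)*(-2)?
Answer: 80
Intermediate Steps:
C = -80 (C = 40*(-2) = -80)
-C = -1*(-80) = 80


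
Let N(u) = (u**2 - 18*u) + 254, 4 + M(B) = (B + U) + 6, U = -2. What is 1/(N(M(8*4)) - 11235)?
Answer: -1/10533 ≈ -9.4940e-5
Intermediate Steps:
M(B) = B (M(B) = -4 + ((B - 2) + 6) = -4 + ((-2 + B) + 6) = -4 + (4 + B) = B)
N(u) = 254 + u**2 - 18*u
1/(N(M(8*4)) - 11235) = 1/((254 + (8*4)**2 - 144*4) - 11235) = 1/((254 + 32**2 - 18*32) - 11235) = 1/((254 + 1024 - 576) - 11235) = 1/(702 - 11235) = 1/(-10533) = -1/10533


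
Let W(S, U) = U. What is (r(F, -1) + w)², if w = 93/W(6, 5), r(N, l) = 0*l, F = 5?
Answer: 8649/25 ≈ 345.96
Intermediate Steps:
r(N, l) = 0
w = 93/5 ≈ 18.600
(r(F, -1) + w)² = (0 + 93/5)² = (93/5)² = 8649/25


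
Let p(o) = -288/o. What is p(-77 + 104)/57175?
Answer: -32/171525 ≈ -0.00018656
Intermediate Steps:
p(-77 + 104)/57175 = -288/(-77 + 104)/57175 = -288/27*(1/57175) = -288*1/27*(1/57175) = -32/3*1/57175 = -32/171525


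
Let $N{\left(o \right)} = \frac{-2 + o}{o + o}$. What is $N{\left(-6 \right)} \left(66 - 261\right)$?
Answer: $-130$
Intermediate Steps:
$N{\left(o \right)} = \frac{-2 + o}{2 o}$
$N{\left(-6 \right)} \left(66 - 261\right) = \frac{-2 - 6}{2 \left(-6\right)} \left(66 - 261\right) = \frac{1}{2} \left(- \frac{1}{6}\right) \left(-8\right) \left(-195\right) = \frac{2}{3} \left(-195\right) = -130$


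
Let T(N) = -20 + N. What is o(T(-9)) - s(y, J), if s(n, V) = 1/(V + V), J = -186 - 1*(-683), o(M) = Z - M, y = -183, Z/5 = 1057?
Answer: 5282115/994 ≈ 5314.0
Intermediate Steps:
Z = 5285 (Z = 5*1057 = 5285)
o(M) = 5285 - M
J = 497 (J = -186 + 683 = 497)
s(n, V) = 1/(2*V)
o(T(-9)) - s(y, J) = (5285 - (-20 - 9)) - 1/(2*497) = (5285 - 1*(-29)) - 1/(2*497) = (5285 + 29) - 1*1/994 = 5314 - 1/994 = 5282115/994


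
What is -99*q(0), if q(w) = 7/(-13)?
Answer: 693/13 ≈ 53.308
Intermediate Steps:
q(w) = -7/13 (q(w) = 7*(-1/13) = -7/13)
-99*q(0) = -99*(-7/13) = 693/13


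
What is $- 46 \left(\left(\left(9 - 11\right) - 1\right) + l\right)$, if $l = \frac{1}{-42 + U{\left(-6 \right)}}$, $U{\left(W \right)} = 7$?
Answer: $\frac{4876}{35} \approx 139.31$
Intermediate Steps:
$l = - \frac{1}{35}$ ($l = \frac{1}{-42 + 7} = \frac{1}{-35} = - \frac{1}{35} \approx -0.028571$)
$- 46 \left(\left(\left(9 - 11\right) - 1\right) + l\right) = - 46 \left(\left(\left(9 - 11\right) - 1\right) - \frac{1}{35}\right) = - 46 \left(\left(-2 - 1\right) - \frac{1}{35}\right) = - 46 \left(-3 - \frac{1}{35}\right) = \left(-46\right) \left(- \frac{106}{35}\right) = \frac{4876}{35}$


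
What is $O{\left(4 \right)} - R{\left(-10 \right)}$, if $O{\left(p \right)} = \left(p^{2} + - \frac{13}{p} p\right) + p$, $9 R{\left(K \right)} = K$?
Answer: $\frac{73}{9} \approx 8.1111$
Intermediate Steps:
$R{\left(K \right)} = \frac{K}{9}$
$O{\left(p \right)} = -13 + p + p^{2}$ ($O{\left(p \right)} = \left(p^{2} - 13\right) + p = \left(-13 + p^{2}\right) + p = -13 + p + p^{2}$)
$O{\left(4 \right)} - R{\left(-10 \right)} = \left(-13 + 4 + 4^{2}\right) - \frac{1}{9} \left(-10\right) = \left(-13 + 4 + 16\right) - - \frac{10}{9} = 7 + \frac{10}{9} = \frac{73}{9}$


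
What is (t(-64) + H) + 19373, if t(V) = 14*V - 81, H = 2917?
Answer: 21313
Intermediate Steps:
t(V) = -81 + 14*V
(t(-64) + H) + 19373 = ((-81 + 14*(-64)) + 2917) + 19373 = ((-81 - 896) + 2917) + 19373 = (-977 + 2917) + 19373 = 1940 + 19373 = 21313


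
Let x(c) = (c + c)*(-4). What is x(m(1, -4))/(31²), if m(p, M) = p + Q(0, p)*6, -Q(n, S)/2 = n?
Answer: -8/961 ≈ -0.0083247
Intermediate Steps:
Q(n, S) = -2*n
m(p, M) = p (m(p, M) = p - 2*0*6 = p + 0*6 = p + 0 = p)
x(c) = -8*c (x(c) = (2*c)*(-4) = -8*c)
x(m(1, -4))/(31²) = (-8*1)/(31²) = -8/961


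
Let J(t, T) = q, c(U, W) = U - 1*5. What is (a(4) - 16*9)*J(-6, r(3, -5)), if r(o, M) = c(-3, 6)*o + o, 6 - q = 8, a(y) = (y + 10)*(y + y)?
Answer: 64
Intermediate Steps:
c(U, W) = -5 + U (c(U, W) = U - 5 = -5 + U)
a(y) = 2*y*(10 + y) (a(y) = (10 + y)*(2*y) = 2*y*(10 + y))
q = -2 (q = 6 - 1*8 = 6 - 8 = -2)
r(o, M) = -7*o (r(o, M) = (-5 - 3)*o + o = -8*o + o = -7*o)
J(t, T) = -2
(a(4) - 16*9)*J(-6, r(3, -5)) = (2*4*(10 + 4) - 16*9)*(-2) = (2*4*14 - 144)*(-2) = (112 - 144)*(-2) = -32*(-2) = 64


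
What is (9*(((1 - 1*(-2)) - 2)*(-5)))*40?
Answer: -1800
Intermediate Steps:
(9*(((1 - 1*(-2)) - 2)*(-5)))*40 = (9*(((1 + 2) - 2)*(-5)))*40 = (9*((3 - 2)*(-5)))*40 = (9*(1*(-5)))*40 = (9*(-5))*40 = -45*40 = -1800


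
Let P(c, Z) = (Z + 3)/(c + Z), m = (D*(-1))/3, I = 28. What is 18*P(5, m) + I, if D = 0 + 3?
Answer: 37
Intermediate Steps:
D = 3
m = -1 (m = (3*(-1))/3 = -3*⅓ = -1)
P(c, Z) = (3 + Z)/(Z + c)
18*P(5, m) + I = 18*((3 - 1)/(-1 + 5)) + 28 = 18*(2/4) + 28 = 18*((¼)*2) + 28 = 18*(½) + 28 = 9 + 28 = 37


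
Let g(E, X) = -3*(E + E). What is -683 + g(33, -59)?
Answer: -881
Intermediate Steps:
g(E, X) = -6*E
-683 + g(33, -59) = -683 - 6*33 = -683 - 198 = -881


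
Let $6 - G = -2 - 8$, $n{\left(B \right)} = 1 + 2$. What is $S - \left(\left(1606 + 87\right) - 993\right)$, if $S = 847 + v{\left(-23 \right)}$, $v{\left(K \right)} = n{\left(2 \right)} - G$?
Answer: $134$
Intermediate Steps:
$n{\left(B \right)} = 3$
$G = 16$ ($G = 6 - \left(-2 - 8\right) = 6 - -10 = 6 + 10 = 16$)
$v{\left(K \right)} = -13$ ($v{\left(K \right)} = 3 - 16 = -13$)
$S = 834$ ($S = 847 - 13 = 834$)
$S - \left(\left(1606 + 87\right) - 993\right) = 834 - \left(\left(1606 + 87\right) - 993\right) = 834 - \left(1693 - 993\right) = 834 - 700 = 134$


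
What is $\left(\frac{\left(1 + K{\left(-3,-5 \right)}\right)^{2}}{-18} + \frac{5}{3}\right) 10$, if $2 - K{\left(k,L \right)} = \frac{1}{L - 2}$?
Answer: $\frac{4930}{441} \approx 11.179$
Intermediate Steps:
$K{\left(k,L \right)} = 2 - \frac{1}{-2 + L}$ ($K{\left(k,L \right)} = 2 - \frac{1}{L - 2} = 2 - \frac{1}{-2 + L}$)
$\left(\frac{\left(1 + K{\left(-3,-5 \right)}\right)^{2}}{-18} + \frac{5}{3}\right) 10 = \left(\frac{\left(1 + \frac{-5 + 2 \left(-5\right)}{-2 - 5}\right)^{2}}{-18} + \frac{5}{3}\right) 10 = \left(\left(1 + \frac{-5 - 10}{-7}\right)^{2} \left(- \frac{1}{18}\right) + 5 \cdot \frac{1}{3}\right) 10 = \left(\left(1 - - \frac{15}{7}\right)^{2} \left(- \frac{1}{18}\right) + \frac{5}{3}\right) 10 = \left(\left(1 + \frac{15}{7}\right)^{2} \left(- \frac{1}{18}\right) + \frac{5}{3}\right) 10 = \left(\left(\frac{22}{7}\right)^{2} \left(- \frac{1}{18}\right) + \frac{5}{3}\right) 10 = \left(\frac{484}{49} \left(- \frac{1}{18}\right) + \frac{5}{3}\right) 10 = \left(- \frac{242}{441} + \frac{5}{3}\right) 10 = \frac{493}{441} \cdot 10 = \frac{4930}{441}$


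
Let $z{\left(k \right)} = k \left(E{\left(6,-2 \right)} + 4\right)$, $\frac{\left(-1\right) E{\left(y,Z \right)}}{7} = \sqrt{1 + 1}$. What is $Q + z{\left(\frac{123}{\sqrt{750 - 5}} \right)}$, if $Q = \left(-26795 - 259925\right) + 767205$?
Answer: $480485 - \frac{861 \sqrt{1490}}{745} + \frac{492 \sqrt{745}}{745} \approx 4.8046 \cdot 10^{5}$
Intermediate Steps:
$E{\left(y,Z \right)} = - 7 \sqrt{2}$ ($E{\left(y,Z \right)} = - 7 \sqrt{1 + 1} = - 7 \sqrt{2}$)
$Q = 480485$ ($Q = -286720 + 767205 = 480485$)
$z{\left(k \right)} = k \left(4 - 7 \sqrt{2}\right)$ ($z{\left(k \right)} = k \left(- 7 \sqrt{2} + 4\right) = k \left(4 - 7 \sqrt{2}\right)$)
$Q + z{\left(\frac{123}{\sqrt{750 - 5}} \right)} = 480485 + \frac{123}{\sqrt{750 - 5}} \left(4 - 7 \sqrt{2}\right) = 480485 + \frac{123}{\sqrt{745}} \left(4 - 7 \sqrt{2}\right) = 480485 + 123 \frac{\sqrt{745}}{745} \left(4 - 7 \sqrt{2}\right) = 480485 + \frac{123 \sqrt{745}}{745} \left(4 - 7 \sqrt{2}\right) = 480485 + \frac{123 \sqrt{745} \left(4 - 7 \sqrt{2}\right)}{745}$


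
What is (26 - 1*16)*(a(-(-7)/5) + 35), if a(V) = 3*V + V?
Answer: 406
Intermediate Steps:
a(V) = 4*V
(26 - 1*16)*(a(-(-7)/5) + 35) = (26 - 1*16)*(4*(-(-7)/5) + 35) = (26 - 16)*(4*(-(-7)/5) + 35) = 10*(4*(-1*(-7/5)) + 35) = 10*(4*(7/5) + 35) = 10*(28/5 + 35) = 10*(203/5) = 406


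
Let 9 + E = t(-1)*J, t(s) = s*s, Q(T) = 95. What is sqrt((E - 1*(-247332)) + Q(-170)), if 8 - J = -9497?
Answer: 3*sqrt(28547) ≈ 506.88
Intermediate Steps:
J = 9505 (J = 8 - 1*(-9497) = 8 + 9497 = 9505)
t(s) = s**2
E = 9496 (E = -9 + (-1)**2*9505 = -9 + 1*9505 = -9 + 9505 = 9496)
sqrt((E - 1*(-247332)) + Q(-170)) = sqrt((9496 - 1*(-247332)) + 95) = sqrt((9496 + 247332) + 95) = sqrt(256828 + 95) = sqrt(256923) = 3*sqrt(28547)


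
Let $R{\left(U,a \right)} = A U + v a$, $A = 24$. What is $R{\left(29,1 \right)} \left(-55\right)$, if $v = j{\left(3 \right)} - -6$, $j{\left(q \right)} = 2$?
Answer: $-38720$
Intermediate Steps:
$v = 8$ ($v = 2 - -6 = 2 + 6 = 8$)
$R{\left(U,a \right)} = 8 a + 24 U$ ($R{\left(U,a \right)} = 24 U + 8 a = 8 a + 24 U$)
$R{\left(29,1 \right)} \left(-55\right) = \left(8 \cdot 1 + 24 \cdot 29\right) \left(-55\right) = \left(8 + 696\right) \left(-55\right) = 704 \left(-55\right) = -38720$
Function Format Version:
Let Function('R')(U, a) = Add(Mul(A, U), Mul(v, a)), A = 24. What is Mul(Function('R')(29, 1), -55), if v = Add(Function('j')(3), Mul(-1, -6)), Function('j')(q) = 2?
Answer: -38720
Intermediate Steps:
v = 8 (v = Add(2, Mul(-1, -6)) = Add(2, 6) = 8)
Function('R')(U, a) = Add(Mul(8, a), Mul(24, U)) (Function('R')(U, a) = Add(Mul(24, U), Mul(8, a)) = Add(Mul(8, a), Mul(24, U)))
Mul(Function('R')(29, 1), -55) = Mul(Add(Mul(8, 1), Mul(24, 29)), -55) = Mul(Add(8, 696), -55) = Mul(704, -55) = -38720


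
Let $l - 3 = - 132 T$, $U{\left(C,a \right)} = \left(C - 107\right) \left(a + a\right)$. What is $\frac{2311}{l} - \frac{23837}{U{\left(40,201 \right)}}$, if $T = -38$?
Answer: $\frac{20209153}{15020194} \approx 1.3455$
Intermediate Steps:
$U{\left(C,a \right)} = 2 a \left(-107 + C\right)$ ($U{\left(C,a \right)} = \left(-107 + C\right) 2 a = 2 a \left(-107 + C\right)$)
$l = 5019$ ($l = 3 - -5016 = 3 + 5016 = 5019$)
$\frac{2311}{l} - \frac{23837}{U{\left(40,201 \right)}} = \frac{2311}{5019} - \frac{23837}{2 \cdot 201 \left(-107 + 40\right)} = 2311 \cdot \frac{1}{5019} - \frac{23837}{2 \cdot 201 \left(-67\right)} = \frac{2311}{5019} - \frac{23837}{-26934} = \frac{2311}{5019} - - \frac{23837}{26934} = \frac{2311}{5019} + \frac{23837}{26934} = \frac{20209153}{15020194}$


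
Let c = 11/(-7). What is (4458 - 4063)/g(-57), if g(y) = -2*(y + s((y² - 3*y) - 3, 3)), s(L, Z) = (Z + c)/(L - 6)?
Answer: 9431415/2721958 ≈ 3.4649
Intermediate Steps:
c = -11/7 (c = 11*(-⅐) = -11/7 ≈ -1.5714)
s(L, Z) = (-11/7 + Z)/(-6 + L) (s(L, Z) = (Z - 11/7)/(L - 6) = (-11/7 + Z)/(-6 + L))
g(y) = -2*y - 20/(7*(-9 + y² - 3*y)) (g(y) = -2*(y + (-11/7 + 3)/(-6 + ((y² - 3*y) - 3))) = -2*(y + (10/7)/(-6 + (-3 + y² - 3*y))) = -2*(y + (10/7)/(-9 + y² - 3*y)) = -2*(y + 10/(7*(-9 + y² - 3*y))) = -2*y - 20/(7*(-9 + y² - 3*y)))
(4458 - 4063)/g(-57) = (4458 - 4063)/((2*(10 - 7*(-57)*(9 - 1*(-57)² + 3*(-57)))/(7*(9 - 1*(-57)² + 3*(-57))))) = 395/((2*(10 - 7*(-57)*(9 - 1*3249 - 171))/(7*(9 - 1*3249 - 171)))) = 395/((2*(10 - 7*(-57)*(9 - 3249 - 171))/(7*(9 - 3249 - 171)))) = 395/(((2/7)*(10 - 7*(-57)*(-3411))/(-3411))) = 395/(((2/7)*(-1/3411)*(10 - 1360989))) = 395/(((2/7)*(-1/3411)*(-1360979))) = 395/(2721958/23877) = 395*(23877/2721958) = 9431415/2721958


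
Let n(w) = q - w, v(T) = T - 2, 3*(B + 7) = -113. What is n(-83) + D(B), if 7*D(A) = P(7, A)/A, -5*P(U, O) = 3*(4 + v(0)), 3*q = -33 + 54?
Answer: 211059/2345 ≈ 90.004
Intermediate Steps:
B = -134/3 (B = -7 + (1/3)*(-113) = -7 - 113/3 = -134/3 ≈ -44.667)
v(T) = -2 + T
q = 7 (q = (-33 + 54)/3 = (1/3)*21 = 7)
n(w) = 7 - w
P(U, O) = -6/5 (P(U, O) = -3*(4 + (-2 + 0))/5 = -3*(4 - 2)/5 = -3*2/5 = -1/5*6 = -6/5)
D(A) = -6/(35*A) (D(A) = (-6/(5*A))/7 = -6/(35*A))
n(-83) + D(B) = (7 - 1*(-83)) - 6/(35*(-134/3)) = (7 + 83) - 6/35*(-3/134) = 90 + 9/2345 = 211059/2345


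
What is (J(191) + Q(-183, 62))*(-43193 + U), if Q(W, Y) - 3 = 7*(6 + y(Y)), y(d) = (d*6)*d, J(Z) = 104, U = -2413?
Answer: -7369792782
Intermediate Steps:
y(d) = 6*d**2 (y(d) = (6*d)*d = 6*d**2)
Q(W, Y) = 45 + 42*Y**2 (Q(W, Y) = 3 + 7*(6 + 6*Y**2) = 3 + (42 + 42*Y**2) = 45 + 42*Y**2)
(J(191) + Q(-183, 62))*(-43193 + U) = (104 + (45 + 42*62**2))*(-43193 - 2413) = (104 + (45 + 42*3844))*(-45606) = (104 + (45 + 161448))*(-45606) = (104 + 161493)*(-45606) = 161597*(-45606) = -7369792782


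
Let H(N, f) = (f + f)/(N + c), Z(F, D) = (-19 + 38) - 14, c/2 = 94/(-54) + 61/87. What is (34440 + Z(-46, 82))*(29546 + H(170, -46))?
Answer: 66904161979760/65741 ≈ 1.0177e+9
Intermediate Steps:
c = -1628/783 (c = 2*(94/(-54) + 61/87) = 2*(94*(-1/54) + 61*(1/87)) = 2*(-47/27 + 61/87) = 2*(-814/783) = -1628/783 ≈ -2.0792)
Z(F, D) = 5 (Z(F, D) = 19 - 14 = 5)
H(N, f) = 2*f/(-1628/783 + N) (H(N, f) = (f + f)/(N - 1628/783) = (2*f)/(-1628/783 + N) = 2*f/(-1628/783 + N))
(34440 + Z(-46, 82))*(29546 + H(170, -46)) = (34440 + 5)*(29546 + 1566*(-46)/(-1628 + 783*170)) = 34445*(29546 + 1566*(-46)/(-1628 + 133110)) = 34445*(29546 + 1566*(-46)/131482) = 34445*(29546 + 1566*(-46)*(1/131482)) = 34445*(29546 - 36018/65741) = 34445*(1942347568/65741) = 66904161979760/65741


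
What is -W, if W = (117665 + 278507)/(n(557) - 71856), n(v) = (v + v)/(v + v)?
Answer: 56596/10265 ≈ 5.5135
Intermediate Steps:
n(v) = 1 (n(v) = (2*v)/((2*v)) = (2*v)*(1/(2*v)) = 1)
W = -56596/10265 (W = (117665 + 278507)/(1 - 71856) = 396172/(-71855) = 396172*(-1/71855) = -56596/10265 ≈ -5.5135)
-W = -1*(-56596/10265) = 56596/10265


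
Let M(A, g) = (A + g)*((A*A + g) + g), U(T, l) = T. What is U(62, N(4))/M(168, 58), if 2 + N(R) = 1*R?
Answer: 31/3202420 ≈ 9.6802e-6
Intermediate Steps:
N(R) = -2 + R (N(R) = -2 + 1*R = -2 + R)
M(A, g) = (A + g)*(A² + 2*g) (M(A, g) = (A + g)*((A² + g) + g) = (A + g)*((g + A²) + g) = (A + g)*(A² + 2*g))
U(62, N(4))/M(168, 58) = 62/(168³ + 2*58² + 58*168² + 2*168*58) = 62/(4741632 + 2*3364 + 58*28224 + 19488) = 62/(4741632 + 6728 + 1636992 + 19488) = 62/6404840 = 62*(1/6404840) = 31/3202420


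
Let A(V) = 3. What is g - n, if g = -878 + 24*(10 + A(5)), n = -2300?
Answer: 1734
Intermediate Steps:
g = -566 (g = -878 + 24*(10 + 3) = -878 + 24*13 = -878 + 312 = -566)
g - n = -566 - 1*(-2300) = -566 + 2300 = 1734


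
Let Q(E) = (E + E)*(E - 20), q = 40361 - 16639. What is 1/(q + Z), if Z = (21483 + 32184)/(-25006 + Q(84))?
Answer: 14254/338079721 ≈ 4.2162e-5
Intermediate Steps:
q = 23722
Q(E) = 2*E*(-20 + E) (Q(E) = (2*E)*(-20 + E) = 2*E*(-20 + E))
Z = -53667/14254 (Z = (21483 + 32184)/(-25006 + 2*84*(-20 + 84)) = 53667/(-25006 + 2*84*64) = 53667/(-25006 + 10752) = 53667/(-14254) = 53667*(-1/14254) = -53667/14254 ≈ -3.7650)
1/(q + Z) = 1/(23722 - 53667/14254) = 1/(338079721/14254) = 14254/338079721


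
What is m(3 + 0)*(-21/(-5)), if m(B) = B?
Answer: 63/5 ≈ 12.600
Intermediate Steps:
m(3 + 0)*(-21/(-5)) = (3 + 0)*(-21/(-5)) = 3*(-21*(-⅕)) = 3*(21/5) = 63/5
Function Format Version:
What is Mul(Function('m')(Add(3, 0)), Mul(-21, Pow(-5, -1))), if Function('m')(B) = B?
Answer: Rational(63, 5) ≈ 12.600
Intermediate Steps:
Mul(Function('m')(Add(3, 0)), Mul(-21, Pow(-5, -1))) = Mul(Add(3, 0), Mul(-21, Pow(-5, -1))) = Mul(3, Mul(-21, Rational(-1, 5))) = Mul(3, Rational(21, 5)) = Rational(63, 5)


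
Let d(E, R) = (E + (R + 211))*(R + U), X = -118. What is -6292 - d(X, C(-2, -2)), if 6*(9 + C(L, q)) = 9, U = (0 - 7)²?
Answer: -39361/4 ≈ -9840.3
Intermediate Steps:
U = 49 (U = (-7)² = 49)
C(L, q) = -15/2 (C(L, q) = -9 + (⅙)*9 = -9 + 3/2 = -15/2)
d(E, R) = (49 + R)*(211 + E + R) (d(E, R) = (E + (R + 211))*(R + 49) = (E + (211 + R))*(49 + R) = (211 + E + R)*(49 + R) = (49 + R)*(211 + E + R))
-6292 - d(X, C(-2, -2)) = -6292 - (10339 + (-15/2)² + 49*(-118) + 260*(-15/2) - 118*(-15/2)) = -6292 - (10339 + 225/4 - 5782 - 1950 + 885) = -6292 - 1*14193/4 = -6292 - 14193/4 = -39361/4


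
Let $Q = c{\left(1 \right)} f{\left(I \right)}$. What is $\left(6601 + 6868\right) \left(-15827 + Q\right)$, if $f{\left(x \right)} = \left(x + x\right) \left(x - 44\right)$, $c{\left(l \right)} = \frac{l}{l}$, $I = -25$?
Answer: $-166705813$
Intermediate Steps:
$c{\left(l \right)} = 1$
$f{\left(x \right)} = 2 x \left(-44 + x\right)$
$Q = 3450$ ($Q = 1 \cdot 2 \left(-25\right) \left(-44 - 25\right) = 1 \cdot 2 \left(-25\right) \left(-69\right) = 1 \cdot 3450 = 3450$)
$\left(6601 + 6868\right) \left(-15827 + Q\right) = \left(6601 + 6868\right) \left(-15827 + 3450\right) = 13469 \left(-12377\right) = -166705813$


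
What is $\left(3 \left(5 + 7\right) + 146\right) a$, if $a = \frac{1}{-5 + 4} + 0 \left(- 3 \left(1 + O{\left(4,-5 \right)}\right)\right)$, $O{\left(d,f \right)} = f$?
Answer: $-182$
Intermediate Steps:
$a = -1$ ($a = \frac{1}{-5 + 4} + 0 \left(- 3 \left(1 - 5\right)\right) = \frac{1}{-1} + 0 \left(\left(-3\right) \left(-4\right)\right) = -1 + 0 \cdot 12 = -1 + 0 = -1$)
$\left(3 \left(5 + 7\right) + 146\right) a = \left(3 \left(5 + 7\right) + 146\right) \left(-1\right) = \left(3 \cdot 12 + 146\right) \left(-1\right) = \left(36 + 146\right) \left(-1\right) = 182 \left(-1\right) = -182$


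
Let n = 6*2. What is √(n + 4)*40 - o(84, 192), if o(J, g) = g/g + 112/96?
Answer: 947/6 ≈ 157.83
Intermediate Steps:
n = 12
o(J, g) = 13/6 (o(J, g) = 1 + 112*(1/96) = 1 + 7/6 = 13/6)
√(n + 4)*40 - o(84, 192) = √(12 + 4)*40 - 1*13/6 = √16*40 - 13/6 = 4*40 - 13/6 = 160 - 13/6 = 947/6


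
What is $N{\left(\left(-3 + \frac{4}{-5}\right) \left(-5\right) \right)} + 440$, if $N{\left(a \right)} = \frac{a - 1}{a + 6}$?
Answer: $\frac{11018}{25} \approx 440.72$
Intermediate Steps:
$N{\left(a \right)} = \frac{-1 + a}{6 + a}$
$N{\left(\left(-3 + \frac{4}{-5}\right) \left(-5\right) \right)} + 440 = \frac{-1 + \left(-3 + \frac{4}{-5}\right) \left(-5\right)}{6 + \left(-3 + \frac{4}{-5}\right) \left(-5\right)} + 440 = \frac{-1 + \left(-3 + 4 \left(- \frac{1}{5}\right)\right) \left(-5\right)}{6 + \left(-3 + 4 \left(- \frac{1}{5}\right)\right) \left(-5\right)} + 440 = \frac{-1 + \left(-3 - \frac{4}{5}\right) \left(-5\right)}{6 + \left(-3 - \frac{4}{5}\right) \left(-5\right)} + 440 = \frac{-1 - -19}{6 - -19} + 440 = \frac{-1 + 19}{6 + 19} + 440 = \frac{1}{25} \cdot 18 + 440 = \frac{18}{25} + 440 = \frac{11018}{25}$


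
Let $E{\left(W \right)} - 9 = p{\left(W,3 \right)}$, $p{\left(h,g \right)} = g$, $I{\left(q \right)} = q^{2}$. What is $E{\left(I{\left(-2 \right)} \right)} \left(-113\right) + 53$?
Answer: $-1303$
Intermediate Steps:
$E{\left(W \right)} = 12$ ($E{\left(W \right)} = 9 + 3 = 12$)
$E{\left(I{\left(-2 \right)} \right)} \left(-113\right) + 53 = 12 \left(-113\right) + 53 = -1356 + 53 = -1303$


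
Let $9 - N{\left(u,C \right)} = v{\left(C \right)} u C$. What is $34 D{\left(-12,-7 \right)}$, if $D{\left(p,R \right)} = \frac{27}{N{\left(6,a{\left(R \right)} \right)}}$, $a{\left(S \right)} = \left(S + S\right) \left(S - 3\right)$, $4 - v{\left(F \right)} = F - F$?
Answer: $- \frac{306}{1117} \approx -0.27395$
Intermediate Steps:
$v{\left(F \right)} = 4$ ($v{\left(F \right)} = 4 - \left(F - F\right) = 4 - 0 = 4 + 0 = 4$)
$a{\left(S \right)} = 2 S \left(-3 + S\right)$
$N{\left(u,C \right)} = 9 - 4 C u$ ($N{\left(u,C \right)} = 9 - 4 u C = 9 - 4 C u$)
$D{\left(p,R \right)} = \frac{27}{9 - 48 R \left(-3 + R\right)}$ ($D{\left(p,R \right)} = \frac{27}{9 - 4 \cdot 2 R \left(-3 + R\right) 6} = \frac{27}{9 - 48 R \left(-3 + R\right)}$)
$34 D{\left(-12,-7 \right)} = 34 \left(- \frac{9}{-3 + 16 \left(-7\right) \left(-3 - 7\right)}\right) = 34 \left(- \frac{9}{-3 + 16 \left(-7\right) \left(-10\right)}\right) = 34 \left(- \frac{9}{-3 + 1120}\right) = 34 \left(- \frac{9}{1117}\right) = - \frac{306}{1117}$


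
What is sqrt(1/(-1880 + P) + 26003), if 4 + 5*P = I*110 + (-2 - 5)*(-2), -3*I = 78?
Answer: sqrt(127414698)/70 ≈ 161.25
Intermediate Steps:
I = -26 (I = -1/3*78 = -26)
P = -570 (P = -4/5 + (-26*110 + (-2 - 5)*(-2))/5 = -4/5 + (-2860 - 7*(-2))/5 = -4/5 + (-2860 + 14)/5 = -4/5 + (1/5)*(-2846) = -4/5 - 2846/5 = -570)
sqrt(1/(-1880 + P) + 26003) = sqrt(1/(-1880 - 570) + 26003) = sqrt(1/(-2450) + 26003) = sqrt(-1/2450 + 26003) = sqrt(63707349/2450) = sqrt(127414698)/70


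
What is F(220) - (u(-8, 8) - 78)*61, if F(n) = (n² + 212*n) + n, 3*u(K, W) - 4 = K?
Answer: 300298/3 ≈ 1.0010e+5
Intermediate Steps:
u(K, W) = 4/3 + K/3
F(n) = n² + 213*n
F(220) - (u(-8, 8) - 78)*61 = 220*(213 + 220) - ((4/3 + (⅓)*(-8)) - 78)*61 = 220*433 - ((4/3 - 8/3) - 78)*61 = 95260 - (-4/3 - 78)*61 = 95260 - (-238)*61/3 = 95260 - 1*(-14518/3) = 95260 + 14518/3 = 300298/3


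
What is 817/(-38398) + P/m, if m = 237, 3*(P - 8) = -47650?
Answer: -1829324035/27300978 ≈ -67.006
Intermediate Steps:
P = -47626/3 (P = 8 + (⅓)*(-47650) = 8 - 47650/3 = -47626/3 ≈ -15875.)
817/(-38398) + P/m = 817/(-38398) - 47626/3/237 = 817*(-1/38398) - 47626/3*1/237 = -817/38398 - 47626/711 = -1829324035/27300978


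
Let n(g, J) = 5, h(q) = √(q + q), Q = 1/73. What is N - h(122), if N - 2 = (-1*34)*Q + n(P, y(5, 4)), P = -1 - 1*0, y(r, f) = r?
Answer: 477/73 - 2*√61 ≈ -9.0863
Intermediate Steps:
Q = 1/73 ≈ 0.013699
P = -1 (P = -1 + 0 = -1)
h(q) = √2*√q (h(q) = √(2*q) = √2*√q)
N = 477/73 (N = 2 + (-1*34*(1/73) + 5) = 2 + (-34*1/73 + 5) = 2 + (-34/73 + 5) = 2 + 331/73 = 477/73 ≈ 6.5342)
N - h(122) = 477/73 - √2*√122 = 477/73 - 2*√61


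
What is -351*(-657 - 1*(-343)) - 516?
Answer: 109698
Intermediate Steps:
-351*(-657 - 1*(-343)) - 516 = -351*(-657 + 343) - 516 = -351*(-314) - 516 = 110214 - 516 = 109698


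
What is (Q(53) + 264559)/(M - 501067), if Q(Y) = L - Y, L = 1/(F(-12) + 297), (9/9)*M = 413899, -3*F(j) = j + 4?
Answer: -237790897/78364032 ≈ -3.0344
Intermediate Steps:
F(j) = -4/3 - j/3 (F(j) = -(j + 4)/3 = -(4 + j)/3 = -4/3 - j/3)
M = 413899
L = 3/899 (L = 1/((-4/3 - 1/3*(-12)) + 297) = 1/((-4/3 + 4) + 297) = 1/(8/3 + 297) = 1/(899/3) = 3/899 ≈ 0.0033370)
Q(Y) = 3/899 - Y
(Q(53) + 264559)/(M - 501067) = ((3/899 - 1*53) + 264559)/(413899 - 501067) = ((3/899 - 53) + 264559)/(-87168) = (-47644/899 + 264559)*(-1/87168) = (237790897/899)*(-1/87168) = -237790897/78364032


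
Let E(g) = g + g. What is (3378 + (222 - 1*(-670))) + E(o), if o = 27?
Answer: 4324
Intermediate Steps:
E(g) = 2*g
(3378 + (222 - 1*(-670))) + E(o) = (3378 + (222 - 1*(-670))) + 2*27 = (3378 + (222 + 670)) + 54 = (3378 + 892) + 54 = 4270 + 54 = 4324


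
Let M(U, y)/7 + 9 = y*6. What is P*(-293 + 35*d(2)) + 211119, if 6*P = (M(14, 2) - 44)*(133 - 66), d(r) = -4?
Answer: 1933967/6 ≈ 3.2233e+5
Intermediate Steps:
M(U, y) = -63 + 42*y (M(U, y) = -63 + 7*(y*6) = -63 + 7*(6*y) = -63 + 42*y)
P = -1541/6 (P = (((-63 + 42*2) - 44)*(133 - 66))/6 = (((-63 + 84) - 44)*67)/6 = ((21 - 44)*67)/6 = (-23*67)/6 = (1/6)*(-1541) = -1541/6 ≈ -256.83)
P*(-293 + 35*d(2)) + 211119 = -1541*(-293 + 35*(-4))/6 + 211119 = -1541*(-293 - 140)/6 + 211119 = -1541/6*(-433) + 211119 = 667253/6 + 211119 = 1933967/6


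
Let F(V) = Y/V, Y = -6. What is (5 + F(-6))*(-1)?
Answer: -6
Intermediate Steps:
F(V) = -6/V
(5 + F(-6))*(-1) = (5 - 6/(-6))*(-1) = (5 - 6*(-1/6))*(-1) = (5 + 1)*(-1) = 6*(-1) = -6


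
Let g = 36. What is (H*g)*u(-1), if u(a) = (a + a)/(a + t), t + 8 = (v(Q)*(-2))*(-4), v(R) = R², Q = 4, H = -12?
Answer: 864/119 ≈ 7.2605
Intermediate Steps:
t = 120 (t = -8 + (4²*(-2))*(-4) = -8 + (16*(-2))*(-4) = -8 - 32*(-4) = -8 + 128 = 120)
u(a) = 2*a/(120 + a) (u(a) = (a + a)/(a + 120) = (2*a)/(120 + a) = 2*a/(120 + a))
(H*g)*u(-1) = (-12*36)*(2*(-1)/(120 - 1)) = -864*(-1)/119 = -432*(-2/119) = 864/119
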